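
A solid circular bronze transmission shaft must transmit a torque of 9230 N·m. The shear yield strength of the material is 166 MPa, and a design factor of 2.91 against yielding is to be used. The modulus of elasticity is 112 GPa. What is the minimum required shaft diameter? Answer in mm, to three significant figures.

Allowable shear stress τ_allow = 166/2.91 = 57.04 MPa.
For a solid shaft τ = 16T/(πd³), so d³ = 16T/(π τ_allow) = 16×9230000/(π×57.04) = 824100 mm³.
d = (824100)^(1/3) = 93.75 mm.

d = 93.8 mm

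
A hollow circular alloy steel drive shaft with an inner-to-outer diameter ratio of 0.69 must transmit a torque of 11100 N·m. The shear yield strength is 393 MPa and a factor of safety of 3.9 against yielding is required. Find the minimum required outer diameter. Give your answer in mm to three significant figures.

τ_allow = 393/3.9 = 100.8 MPa.
For a hollow shaft τ = 16T/[πd_o³(1−k⁴)] with k = 0.69, so 1−k⁴ = 0.7733.
d_o³ = 16T/[π τ_allow (1−k⁴)] = 16×1.1100×10^7/(π×100.8×0.7733) = 725400 mm³.
d_o = 89.85 mm.

d_o = 89.9 mm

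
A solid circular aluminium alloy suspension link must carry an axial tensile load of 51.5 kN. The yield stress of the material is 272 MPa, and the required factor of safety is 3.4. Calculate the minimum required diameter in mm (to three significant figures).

d = 28.6 mm

Allowable stress σ_allow = 272/3.4 = 80.00 MPa.
Required area A = F/σ_allow = 51500/80.00 = 643.8 mm².
A = πd²/4 → d = √(4A/π) = 28.63 mm.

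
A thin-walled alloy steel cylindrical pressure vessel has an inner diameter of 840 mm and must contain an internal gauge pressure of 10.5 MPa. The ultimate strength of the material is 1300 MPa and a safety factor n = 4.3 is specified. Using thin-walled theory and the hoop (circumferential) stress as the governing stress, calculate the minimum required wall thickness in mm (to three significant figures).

t = 14.6 mm

σ_allow = 1300/4.3 = 302.3 MPa.
Hoop stress σ_h = pD/(2t), so t = pD/(2σ_allow) = 10.5×840/(2×302.3) = 14.59 mm.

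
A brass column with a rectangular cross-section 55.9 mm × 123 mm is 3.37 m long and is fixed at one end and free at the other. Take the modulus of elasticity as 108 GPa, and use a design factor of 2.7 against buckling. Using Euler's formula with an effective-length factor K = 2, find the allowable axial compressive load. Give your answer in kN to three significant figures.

Buckling occurs about the weak axis: I_min = h·b³/12 = 123×55.9³/12 = 1.790×10^6 mm⁴ (b = 55.9 mm is the smaller dimension).
Effective length L_e = KL = 2×3.37 m = 6740 mm.
Euler critical load P_cr = π²EI/L_e² = π²×108000×1.790×10^6/6740² = 42010 N.
P_allow = P_cr/n = 42010/2.7 = 15560 N.

P_allow = 15.6 kN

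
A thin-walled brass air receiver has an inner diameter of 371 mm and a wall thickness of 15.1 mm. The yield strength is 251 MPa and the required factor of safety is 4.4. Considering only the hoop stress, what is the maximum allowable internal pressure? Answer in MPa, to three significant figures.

p_allow = 4.64 MPa

σ_allow = 251/4.4 = 57.05 MPa.
σ_h = pD/(2t) → p_allow = 2σ_allow t/D = 2×57.05×15.1/371 = 4.644 MPa.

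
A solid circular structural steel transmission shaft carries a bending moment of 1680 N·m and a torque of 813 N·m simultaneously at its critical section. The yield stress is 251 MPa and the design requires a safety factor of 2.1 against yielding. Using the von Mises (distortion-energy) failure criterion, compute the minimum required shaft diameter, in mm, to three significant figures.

d = 53.7 mm

σ_allow = σ_y/n = 251/2.1 = 119.5 MPa.
For a solid shaft σ_b = 32M/(πd³) and τ = 16T/(πd³), so the von Mises stress is σ' = (16/πd³)·√(4M²+3T²).
√(4M²+3T²) = √(4×(1.680×10^6)² + 3×(813000)²) = 3.643×10^6 N·mm.
d³ = 16×3.643×10^6/(π×119.5) = 155200 mm³.
d = 53.74 mm.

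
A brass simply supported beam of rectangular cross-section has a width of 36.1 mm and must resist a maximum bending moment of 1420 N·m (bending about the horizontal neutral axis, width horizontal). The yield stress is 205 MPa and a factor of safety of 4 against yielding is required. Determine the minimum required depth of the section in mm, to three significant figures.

σ_allow = 205/4 = 51.25 MPa.
For a rectangular section σ = 6M/(bh²), so h² = 6M/(b σ_allow) = 6×1420000/(36.1×51.25) = 4605 mm².
h = 67.86 mm.

h = 67.9 mm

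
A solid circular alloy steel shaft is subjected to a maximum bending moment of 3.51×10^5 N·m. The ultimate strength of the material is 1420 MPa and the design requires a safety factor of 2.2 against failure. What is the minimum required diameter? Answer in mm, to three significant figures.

σ_allow = 1420/2.2 = 645.5 MPa.
For a solid circular section σ = 32M/(πd³), so d³ = 32M/(π σ_allow) = 32×3.5100×10^8/(π×645.5) = 5.539×10^6 mm³.
d = 176.9 mm.

d = 177 mm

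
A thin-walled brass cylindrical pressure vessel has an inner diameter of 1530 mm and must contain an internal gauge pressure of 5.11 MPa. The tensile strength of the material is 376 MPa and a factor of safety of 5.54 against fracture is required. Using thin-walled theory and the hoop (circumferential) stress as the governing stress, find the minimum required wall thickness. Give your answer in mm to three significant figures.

t = 57.6 mm

σ_allow = 376/5.54 = 67.87 MPa.
Hoop stress σ_h = pD/(2t), so t = pD/(2σ_allow) = 5.11×1530/(2×67.87) = 57.60 mm.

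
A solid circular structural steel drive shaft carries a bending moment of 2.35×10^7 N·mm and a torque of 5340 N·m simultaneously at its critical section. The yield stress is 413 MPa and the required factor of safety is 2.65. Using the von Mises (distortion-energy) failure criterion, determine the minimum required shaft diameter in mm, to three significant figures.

σ_allow = σ_y/n = 413/2.65 = 155.8 MPa.
For a solid shaft σ_b = 32M/(πd³) and τ = 16T/(πd³), so the von Mises stress is σ' = (16/πd³)·√(4M²+3T²).
√(4M²+3T²) = √(4×(2.350×10^7)² + 3×(5.340×10^6)²) = 4.790×10^7 N·mm.
d³ = 16×4.790×10^7/(π×155.8) = 1.565×10^6 mm³.
d = 116.1 mm.

d = 116 mm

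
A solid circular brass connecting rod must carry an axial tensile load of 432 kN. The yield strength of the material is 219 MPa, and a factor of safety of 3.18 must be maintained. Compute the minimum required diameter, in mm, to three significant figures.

Allowable stress σ_allow = 219/3.18 = 68.87 MPa.
Required area A = F/σ_allow = 432000/68.87 = 6273 mm².
A = πd²/4 → d = √(4A/π) = 89.37 mm.

d = 89.4 mm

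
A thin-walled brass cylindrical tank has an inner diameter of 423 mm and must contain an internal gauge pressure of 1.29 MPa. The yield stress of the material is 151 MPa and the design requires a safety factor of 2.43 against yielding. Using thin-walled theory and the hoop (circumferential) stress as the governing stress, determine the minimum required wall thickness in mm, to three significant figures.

σ_allow = 151/2.43 = 62.14 MPa.
Hoop stress σ_h = pD/(2t), so t = pD/(2σ_allow) = 1.29×423/(2×62.14) = 4.391 mm.

t = 4.39 mm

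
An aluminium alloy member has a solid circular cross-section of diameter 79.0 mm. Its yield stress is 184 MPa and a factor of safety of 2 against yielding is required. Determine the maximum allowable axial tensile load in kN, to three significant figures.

σ_allow = 184/2 = 92.00 MPa.
A = πd²/4 = π×79.0²/4 = 4902 mm².
F_allow = σ_allow × A = 92.00×4902 = 451000 N.

F_allow = 451 kN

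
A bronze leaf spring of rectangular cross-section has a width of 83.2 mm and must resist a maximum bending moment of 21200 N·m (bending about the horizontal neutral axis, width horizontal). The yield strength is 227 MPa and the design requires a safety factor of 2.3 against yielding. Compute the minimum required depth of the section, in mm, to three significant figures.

h = 124 mm

σ_allow = 227/2.3 = 98.70 MPa.
For a rectangular section σ = 6M/(bh²), so h² = 6M/(b σ_allow) = 6×2.1200×10^7/(83.2×98.70) = 15490 mm².
h = 124.5 mm.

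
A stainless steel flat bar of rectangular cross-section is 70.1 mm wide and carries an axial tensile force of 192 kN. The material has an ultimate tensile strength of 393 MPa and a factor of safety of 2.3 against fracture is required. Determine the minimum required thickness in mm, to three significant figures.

σ_allow = 393/2.3 = 170.9 MPa.
Required area A = F/σ_allow = 192000/170.9 = 1124 mm².
t = A/w = 1124/70.1 = 16.03 mm.

t = 16.0 mm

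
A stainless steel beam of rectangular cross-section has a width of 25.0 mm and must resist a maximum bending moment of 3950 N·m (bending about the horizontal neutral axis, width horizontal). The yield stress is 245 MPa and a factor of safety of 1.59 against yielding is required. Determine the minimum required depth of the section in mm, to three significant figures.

σ_allow = 245/1.59 = 154.1 MPa.
For a rectangular section σ = 6M/(bh²), so h² = 6M/(b σ_allow) = 6×3950000/(25.0×154.1) = 6152 mm².
h = 78.44 mm.

h = 78.4 mm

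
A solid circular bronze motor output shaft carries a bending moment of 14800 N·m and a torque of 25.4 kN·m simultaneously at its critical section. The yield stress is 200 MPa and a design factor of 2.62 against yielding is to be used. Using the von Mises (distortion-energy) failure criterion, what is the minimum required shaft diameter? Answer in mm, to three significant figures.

d = 152 mm

σ_allow = σ_y/n = 200/2.62 = 76.34 MPa.
For a solid shaft σ_b = 32M/(πd³) and τ = 16T/(πd³), so the von Mises stress is σ' = (16/πd³)·√(4M²+3T²).
√(4M²+3T²) = √(4×(1.480×10^7)² + 3×(2.540×10^7)²) = 5.302×10^7 N·mm.
d³ = 16×5.302×10^7/(π×76.34) = 3.538×10^6 mm³.
d = 152.4 mm.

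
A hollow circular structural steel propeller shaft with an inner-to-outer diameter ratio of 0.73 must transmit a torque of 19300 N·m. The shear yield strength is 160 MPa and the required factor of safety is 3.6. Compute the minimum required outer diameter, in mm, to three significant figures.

τ_allow = 160/3.6 = 44.44 MPa.
For a hollow shaft τ = 16T/[πd_o³(1−k⁴)] with k = 0.73, so 1−k⁴ = 0.7160.
d_o³ = 16T/[π τ_allow (1−k⁴)] = 16×1.9300×10^7/(π×44.44×0.7160) = 3.089×10^6 mm³.
d_o = 145.6 mm.

d_o = 146 mm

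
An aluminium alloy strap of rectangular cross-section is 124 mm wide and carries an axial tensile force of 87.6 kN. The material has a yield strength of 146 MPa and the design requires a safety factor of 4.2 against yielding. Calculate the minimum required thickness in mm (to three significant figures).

t = 20.3 mm

σ_allow = 146/4.2 = 34.76 MPa.
Required area A = F/σ_allow = 87600/34.76 = 2520 mm².
t = A/w = 2520/124 = 20.32 mm.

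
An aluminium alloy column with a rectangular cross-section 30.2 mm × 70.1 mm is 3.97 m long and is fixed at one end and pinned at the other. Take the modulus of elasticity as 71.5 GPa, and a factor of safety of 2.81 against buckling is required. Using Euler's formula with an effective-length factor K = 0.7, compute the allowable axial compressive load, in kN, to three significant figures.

P_allow = 5.23 kN

Buckling occurs about the weak axis: I_min = h·b³/12 = 70.1×30.2³/12 = 160900 mm⁴ (b = 30.2 mm is the smaller dimension).
Effective length L_e = KL = 0.7×3.97 m = 2779 mm.
Euler critical load P_cr = π²EI/L_e² = π²×71500×160900/2779² = 14700 N.
P_allow = P_cr/n = 14700/2.81 = 5232 N.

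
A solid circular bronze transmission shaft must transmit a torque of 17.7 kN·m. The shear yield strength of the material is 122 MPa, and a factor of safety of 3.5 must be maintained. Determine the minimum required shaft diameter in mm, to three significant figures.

Allowable shear stress τ_allow = 122/3.5 = 34.86 MPa.
For a solid shaft τ = 16T/(πd³), so d³ = 16T/(π τ_allow) = 16×1.7700×10^7/(π×34.86) = 2.586×10^6 mm³.
d = (2.586×10^6)^(1/3) = 137.3 mm.

d = 137 mm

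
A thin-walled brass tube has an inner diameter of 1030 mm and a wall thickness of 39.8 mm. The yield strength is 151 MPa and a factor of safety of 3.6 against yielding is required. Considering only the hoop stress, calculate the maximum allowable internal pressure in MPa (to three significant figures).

p_allow = 3.24 MPa

σ_allow = 151/3.6 = 41.94 MPa.
σ_h = pD/(2t) → p_allow = 2σ_allow t/D = 2×41.94×39.8/1030 = 3.242 MPa.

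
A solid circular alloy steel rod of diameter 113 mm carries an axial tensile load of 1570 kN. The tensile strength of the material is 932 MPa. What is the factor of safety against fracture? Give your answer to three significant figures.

n = 5.95

A = πd²/4 = 10030 mm².
σ = F/A = 1570000/10030 = 156.5 MPa.
n = 932/156.5 = 5.953.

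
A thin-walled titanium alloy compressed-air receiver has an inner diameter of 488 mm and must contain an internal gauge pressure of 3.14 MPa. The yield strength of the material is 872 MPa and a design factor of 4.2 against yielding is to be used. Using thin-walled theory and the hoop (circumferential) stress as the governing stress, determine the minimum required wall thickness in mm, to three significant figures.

σ_allow = 872/4.2 = 207.6 MPa.
Hoop stress σ_h = pD/(2t), so t = pD/(2σ_allow) = 3.14×488/(2×207.6) = 3.690 mm.

t = 3.69 mm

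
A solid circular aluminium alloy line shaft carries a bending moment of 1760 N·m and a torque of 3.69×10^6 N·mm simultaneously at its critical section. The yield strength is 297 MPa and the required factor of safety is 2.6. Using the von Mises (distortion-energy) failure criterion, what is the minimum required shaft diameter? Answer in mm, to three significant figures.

d = 68.8 mm

σ_allow = σ_y/n = 297/2.6 = 114.2 MPa.
For a solid shaft σ_b = 32M/(πd³) and τ = 16T/(πd³), so the von Mises stress is σ' = (16/πd³)·√(4M²+3T²).
√(4M²+3T²) = √(4×(1.760×10^6)² + 3×(3.690×10^6)²) = 7.296×10^6 N·mm.
d³ = 16×7.296×10^6/(π×114.2) = 325300 mm³.
d = 68.78 mm.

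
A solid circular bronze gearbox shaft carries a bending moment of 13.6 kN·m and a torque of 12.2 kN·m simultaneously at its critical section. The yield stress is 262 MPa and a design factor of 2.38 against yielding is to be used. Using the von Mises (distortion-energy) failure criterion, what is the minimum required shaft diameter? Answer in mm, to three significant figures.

d = 117 mm

σ_allow = σ_y/n = 262/2.38 = 110.1 MPa.
For a solid shaft σ_b = 32M/(πd³) and τ = 16T/(πd³), so the von Mises stress is σ' = (16/πd³)·√(4M²+3T²).
√(4M²+3T²) = √(4×(1.360×10^7)² + 3×(1.220×10^7)²) = 3.444×10^7 N·mm.
d³ = 16×3.444×10^7/(π×110.1) = 1.594×10^6 mm³.
d = 116.8 mm.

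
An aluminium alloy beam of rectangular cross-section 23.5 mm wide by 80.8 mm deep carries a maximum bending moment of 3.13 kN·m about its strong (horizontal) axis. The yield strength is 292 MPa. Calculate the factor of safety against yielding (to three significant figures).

n = 2.39

Section modulus S = bh²/6 = 23.5×80.8²/6 = 25570 mm³.
σ = M/S = 3130000/25570 = 122.4 MPa.
n = 292/122.4 = 2.385.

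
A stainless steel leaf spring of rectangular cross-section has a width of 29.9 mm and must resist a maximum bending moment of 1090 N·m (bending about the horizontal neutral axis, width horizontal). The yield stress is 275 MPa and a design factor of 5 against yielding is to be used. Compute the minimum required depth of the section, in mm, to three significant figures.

h = 63.1 mm

σ_allow = 275/5 = 55.00 MPa.
For a rectangular section σ = 6M/(bh²), so h² = 6M/(b σ_allow) = 6×1090000/(29.9×55.00) = 3977 mm².
h = 63.06 mm.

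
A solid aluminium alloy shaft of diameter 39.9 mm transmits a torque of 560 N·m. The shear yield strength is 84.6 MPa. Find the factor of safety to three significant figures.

n = 1.88

τ = 16T/(πd³) = 16×560000/(π×39.9³) = 44.90 MPa.
n = τ_limit/τ = 84.6/44.90 = 1.884.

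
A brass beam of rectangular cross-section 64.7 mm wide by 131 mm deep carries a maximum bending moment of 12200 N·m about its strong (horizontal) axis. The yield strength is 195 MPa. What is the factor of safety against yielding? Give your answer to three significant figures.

n = 2.96

Section modulus S = bh²/6 = 64.7×131²/6 = 185100 mm³.
σ = M/S = 1.2200×10^7/185100 = 65.93 MPa.
n = 195/65.93 = 2.958.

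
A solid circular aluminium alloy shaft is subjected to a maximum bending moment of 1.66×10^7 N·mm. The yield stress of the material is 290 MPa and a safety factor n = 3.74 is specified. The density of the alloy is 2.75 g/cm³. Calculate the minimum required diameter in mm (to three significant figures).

σ_allow = 290/3.74 = 77.54 MPa.
For a solid circular section σ = 32M/(πd³), so d³ = 32M/(π σ_allow) = 32×1.6600×10^7/(π×77.54) = 2.181×10^6 mm³.
d = 129.7 mm.

d = 130 mm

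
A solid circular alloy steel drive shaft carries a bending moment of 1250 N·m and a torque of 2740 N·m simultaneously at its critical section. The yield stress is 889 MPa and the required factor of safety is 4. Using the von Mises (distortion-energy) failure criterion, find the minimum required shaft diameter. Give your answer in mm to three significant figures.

d = 49.7 mm

σ_allow = σ_y/n = 889/4 = 222.2 MPa.
For a solid shaft σ_b = 32M/(πd³) and τ = 16T/(πd³), so the von Mises stress is σ' = (16/πd³)·√(4M²+3T²).
√(4M²+3T²) = √(4×(1.250×10^6)² + 3×(2.740×10^6)²) = 5.364×10^6 N·mm.
d³ = 16×5.364×10^6/(π×222.2) = 122900 mm³.
d = 49.72 mm.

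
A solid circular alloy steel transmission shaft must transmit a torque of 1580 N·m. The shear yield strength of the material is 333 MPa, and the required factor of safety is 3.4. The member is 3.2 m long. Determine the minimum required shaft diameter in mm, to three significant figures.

d = 43.5 mm

Allowable shear stress τ_allow = 333/3.4 = 97.94 MPa.
For a solid shaft τ = 16T/(πd³), so d³ = 16T/(π τ_allow) = 16×1580000/(π×97.94) = 82160 mm³.
d = (82160)^(1/3) = 43.47 mm.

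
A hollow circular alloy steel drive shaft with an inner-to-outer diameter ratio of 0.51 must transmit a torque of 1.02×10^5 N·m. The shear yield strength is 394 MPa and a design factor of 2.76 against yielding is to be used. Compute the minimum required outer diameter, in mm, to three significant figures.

d_o = 157 mm

τ_allow = 394/2.76 = 142.8 MPa.
For a hollow shaft τ = 16T/[πd_o³(1−k⁴)] with k = 0.51, so 1−k⁴ = 0.9323.
d_o³ = 16T/[π τ_allow (1−k⁴)] = 16×1.0200×10^8/(π×142.8×0.9323) = 3.903×10^6 mm³.
d_o = 157.4 mm.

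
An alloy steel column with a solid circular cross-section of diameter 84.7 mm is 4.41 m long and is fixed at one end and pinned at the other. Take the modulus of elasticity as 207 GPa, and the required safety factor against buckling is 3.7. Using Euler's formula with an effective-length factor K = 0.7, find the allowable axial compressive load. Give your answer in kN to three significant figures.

I = πd⁴/64 = π×84.7⁴/64 = 2.526×10^6 mm⁴.
Effective length L_e = KL = 0.7×4.41 m = 3087 mm.
Euler critical load P_cr = π²EI/L_e² = π²×207000×2.526×10^6/3087² = 541600 N.
P_allow = P_cr/n = 541600/3.7 = 146400 N.

P_allow = 146 kN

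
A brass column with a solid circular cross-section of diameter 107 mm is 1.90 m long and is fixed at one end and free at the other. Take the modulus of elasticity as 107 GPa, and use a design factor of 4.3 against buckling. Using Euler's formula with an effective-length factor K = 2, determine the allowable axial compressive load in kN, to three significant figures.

I = πd⁴/64 = π×107⁴/64 = 6.434×10^6 mm⁴.
Effective length L_e = KL = 2×1.90 m = 3800 mm.
Euler critical load P_cr = π²EI/L_e² = π²×107000×6.434×10^6/3800² = 470600 N.
P_allow = P_cr/n = 470600/4.3 = 109400 N.

P_allow = 109 kN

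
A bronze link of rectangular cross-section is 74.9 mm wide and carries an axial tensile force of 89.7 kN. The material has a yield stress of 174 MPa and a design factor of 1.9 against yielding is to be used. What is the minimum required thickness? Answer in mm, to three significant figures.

σ_allow = 174/1.9 = 91.58 MPa.
Required area A = F/σ_allow = 89700/91.58 = 979.5 mm².
t = A/w = 979.5/74.9 = 13.08 mm.

t = 13.1 mm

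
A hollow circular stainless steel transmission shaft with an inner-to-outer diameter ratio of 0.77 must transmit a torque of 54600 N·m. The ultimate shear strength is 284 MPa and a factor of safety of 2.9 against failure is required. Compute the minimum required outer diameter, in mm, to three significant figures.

d_o = 164 mm

τ_allow = 284/2.9 = 97.93 MPa.
For a hollow shaft τ = 16T/[πd_o³(1−k⁴)] with k = 0.77, so 1−k⁴ = 0.6485.
d_o³ = 16T/[π τ_allow (1−k⁴)] = 16×5.4600×10^7/(π×97.93×0.6485) = 4.379×10^6 mm³.
d_o = 163.6 mm.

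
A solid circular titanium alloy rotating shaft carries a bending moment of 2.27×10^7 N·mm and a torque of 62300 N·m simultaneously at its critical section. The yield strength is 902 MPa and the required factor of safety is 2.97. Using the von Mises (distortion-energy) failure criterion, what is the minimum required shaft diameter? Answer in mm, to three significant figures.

σ_allow = σ_y/n = 902/2.97 = 303.7 MPa.
For a solid shaft σ_b = 32M/(πd³) and τ = 16T/(πd³), so the von Mises stress is σ' = (16/πd³)·√(4M²+3T²).
√(4M²+3T²) = √(4×(2.270×10^7)² + 3×(6.230×10^7)²) = 1.171×10^8 N·mm.
d³ = 16×1.171×10^8/(π×303.7) = 1.963×10^6 mm³.
d = 125.2 mm.

d = 125 mm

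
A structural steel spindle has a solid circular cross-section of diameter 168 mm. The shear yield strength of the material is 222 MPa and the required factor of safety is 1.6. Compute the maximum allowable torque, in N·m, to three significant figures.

T_allow = 1.29×10^5 N·m

τ_allow = 222/1.6 = 138.8 MPa.
For a solid shaft T_allow = τ_allow·πd³/16; πd³/16 = π×168³/16 = 931000 mm³.
T_allow = 138.8×931000 = 1.292×10^8 N·mm = 129200 N·m.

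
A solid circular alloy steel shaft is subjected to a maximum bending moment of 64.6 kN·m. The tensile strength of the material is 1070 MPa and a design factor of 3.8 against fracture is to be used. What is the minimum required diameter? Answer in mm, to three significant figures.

σ_allow = 1070/3.8 = 281.6 MPa.
For a solid circular section σ = 32M/(πd³), so d³ = 32M/(π σ_allow) = 32×6.4600×10^7/(π×281.6) = 2.337×10^6 mm³.
d = 132.7 mm.

d = 133 mm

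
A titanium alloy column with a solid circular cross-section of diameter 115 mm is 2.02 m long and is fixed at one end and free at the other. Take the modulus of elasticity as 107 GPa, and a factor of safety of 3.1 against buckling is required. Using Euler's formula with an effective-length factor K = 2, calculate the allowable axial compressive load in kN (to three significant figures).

P_allow = 179 kN

I = πd⁴/64 = π×115⁴/64 = 8.585×10^6 mm⁴.
Effective length L_e = KL = 2×2.02 m = 4040 mm.
Euler critical load P_cr = π²EI/L_e² = π²×107000×8.585×10^6/4040² = 555500 N.
P_allow = P_cr/n = 555500/3.1 = 179200 N.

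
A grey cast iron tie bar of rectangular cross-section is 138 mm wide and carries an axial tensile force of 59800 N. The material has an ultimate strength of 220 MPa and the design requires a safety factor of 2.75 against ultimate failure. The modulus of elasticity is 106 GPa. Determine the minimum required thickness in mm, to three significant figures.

σ_allow = 220/2.75 = 80.00 MPa.
Required area A = F/σ_allow = 59800/80.00 = 747.5 mm².
t = A/w = 747.5/138 = 5.417 mm.

t = 5.42 mm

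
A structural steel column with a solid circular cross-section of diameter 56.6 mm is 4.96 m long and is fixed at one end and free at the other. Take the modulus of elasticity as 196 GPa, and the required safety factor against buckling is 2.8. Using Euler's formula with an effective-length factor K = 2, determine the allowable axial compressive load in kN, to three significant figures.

I = πd⁴/64 = π×56.6⁴/64 = 503800 mm⁴.
Effective length L_e = KL = 2×4.96 m = 9920 mm.
Euler critical load P_cr = π²EI/L_e² = π²×196000×503800/9920² = 9903 N.
P_allow = P_cr/n = 9903/2.8 = 3537 N.

P_allow = 3.54 kN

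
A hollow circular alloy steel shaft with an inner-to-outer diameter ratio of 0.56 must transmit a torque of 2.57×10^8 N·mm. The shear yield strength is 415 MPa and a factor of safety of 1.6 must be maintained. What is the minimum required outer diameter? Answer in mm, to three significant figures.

τ_allow = 415/1.6 = 259.4 MPa.
For a hollow shaft τ = 16T/[πd_o³(1−k⁴)] with k = 0.56, so 1−k⁴ = 0.9017.
d_o³ = 16T/[π τ_allow (1−k⁴)] = 16×2.5700×10^8/(π×259.4×0.9017) = 5.597×10^6 mm³.
d_o = 177.5 mm.

d_o = 178 mm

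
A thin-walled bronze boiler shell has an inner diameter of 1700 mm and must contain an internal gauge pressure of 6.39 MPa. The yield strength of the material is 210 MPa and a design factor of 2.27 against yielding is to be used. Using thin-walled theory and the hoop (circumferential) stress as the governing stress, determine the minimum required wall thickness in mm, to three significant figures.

t = 58.7 mm

σ_allow = 210/2.27 = 92.51 MPa.
Hoop stress σ_h = pD/(2t), so t = pD/(2σ_allow) = 6.39×1700/(2×92.51) = 58.71 mm.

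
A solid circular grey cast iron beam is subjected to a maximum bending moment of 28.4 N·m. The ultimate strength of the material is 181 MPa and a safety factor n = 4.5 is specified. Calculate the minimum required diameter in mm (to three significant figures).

d = 19.3 mm

σ_allow = 181/4.5 = 40.22 MPa.
For a solid circular section σ = 32M/(πd³), so d³ = 32M/(π σ_allow) = 32×28400/(π×40.22) = 7192 mm³.
d = 19.30 mm.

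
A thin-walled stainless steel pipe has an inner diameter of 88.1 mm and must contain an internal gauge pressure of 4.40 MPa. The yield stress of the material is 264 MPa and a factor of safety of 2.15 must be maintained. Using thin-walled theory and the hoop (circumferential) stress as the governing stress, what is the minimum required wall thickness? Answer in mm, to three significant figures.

t = 1.58 mm

σ_allow = 264/2.15 = 122.8 MPa.
Hoop stress σ_h = pD/(2t), so t = pD/(2σ_allow) = 4.40×88.1/(2×122.8) = 1.578 mm.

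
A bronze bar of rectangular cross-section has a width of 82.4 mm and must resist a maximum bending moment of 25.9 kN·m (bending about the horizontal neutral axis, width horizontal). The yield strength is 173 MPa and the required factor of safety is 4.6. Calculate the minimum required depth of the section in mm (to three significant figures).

h = 224 mm

σ_allow = 173/4.6 = 37.61 MPa.
For a rectangular section σ = 6M/(bh²), so h² = 6M/(b σ_allow) = 6×2.5900×10^7/(82.4×37.61) = 50150 mm².
h = 223.9 mm.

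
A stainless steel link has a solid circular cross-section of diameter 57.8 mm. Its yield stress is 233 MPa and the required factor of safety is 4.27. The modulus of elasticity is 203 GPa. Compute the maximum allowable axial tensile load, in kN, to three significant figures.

F_allow = 143 kN

σ_allow = 233/4.27 = 54.57 MPa.
A = πd²/4 = π×57.8²/4 = 2624 mm².
F_allow = σ_allow × A = 54.57×2624 = 143200 N.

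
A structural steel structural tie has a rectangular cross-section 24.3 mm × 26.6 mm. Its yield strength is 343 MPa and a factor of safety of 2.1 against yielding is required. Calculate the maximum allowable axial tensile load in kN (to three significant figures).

F_allow = 106 kN

σ_allow = 343/2.1 = 163.3 MPa.
A = 24.3×26.6 = 646.4 mm².
F_allow = σ_allow × A = 163.3×646.4 = 105600 N.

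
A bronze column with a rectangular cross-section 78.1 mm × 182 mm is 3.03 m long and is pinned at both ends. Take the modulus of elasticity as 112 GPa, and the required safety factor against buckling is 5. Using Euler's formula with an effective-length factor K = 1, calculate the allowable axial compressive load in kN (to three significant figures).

P_allow = 174 kN

Buckling occurs about the weak axis: I_min = h·b³/12 = 182×78.1³/12 = 7.225×10^6 mm⁴ (b = 78.1 mm is the smaller dimension).
Effective length L_e = KL = 1×3.03 m = 3030 mm.
Euler critical load P_cr = π²EI/L_e² = π²×112000×7.225×10^6/3030² = 869900 N.
P_allow = P_cr/n = 869900/5 = 174000 N.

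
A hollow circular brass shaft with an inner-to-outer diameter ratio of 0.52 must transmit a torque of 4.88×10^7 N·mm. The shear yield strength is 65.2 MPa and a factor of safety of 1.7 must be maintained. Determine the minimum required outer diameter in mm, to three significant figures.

d_o = 191 mm

τ_allow = 65.2/1.7 = 38.35 MPa.
For a hollow shaft τ = 16T/[πd_o³(1−k⁴)] with k = 0.52, so 1−k⁴ = 0.9269.
d_o³ = 16T/[π τ_allow (1−k⁴)] = 16×4.8800×10^7/(π×38.35×0.9269) = 6.991×10^6 mm³.
d_o = 191.2 mm.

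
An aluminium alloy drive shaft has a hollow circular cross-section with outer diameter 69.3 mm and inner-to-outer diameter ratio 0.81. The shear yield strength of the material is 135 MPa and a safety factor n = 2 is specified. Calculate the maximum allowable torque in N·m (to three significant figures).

τ_allow = 135/2 = 67.50 MPa.
For a hollow shaft T_allow = τ_allow·πd_o³(1−k⁴)/16 with 1−k⁴ = 0.5695, so πd_o³(1−k⁴)/16 = 37220 mm³.
T_allow = 67.50×37220 = 2.512×10^6 N·mm = 2512 N·m.

T_allow = 2510 N·m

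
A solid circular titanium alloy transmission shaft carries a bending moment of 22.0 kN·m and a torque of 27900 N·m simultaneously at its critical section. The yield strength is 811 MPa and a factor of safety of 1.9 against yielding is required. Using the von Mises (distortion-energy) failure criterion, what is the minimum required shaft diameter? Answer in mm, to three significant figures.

d = 92.0 mm

σ_allow = σ_y/n = 811/1.9 = 426.8 MPa.
For a solid shaft σ_b = 32M/(πd³) and τ = 16T/(πd³), so the von Mises stress is σ' = (16/πd³)·√(4M²+3T²).
√(4M²+3T²) = √(4×(2.200×10^7)² + 3×(2.790×10^7)²) = 6.535×10^7 N·mm.
d³ = 16×6.535×10^7/(π×426.8) = 779800 mm³.
d = 92.04 mm.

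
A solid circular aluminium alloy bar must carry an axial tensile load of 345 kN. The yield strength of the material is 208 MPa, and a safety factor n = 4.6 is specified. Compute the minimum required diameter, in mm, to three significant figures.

Allowable stress σ_allow = 208/4.6 = 45.22 MPa.
Required area A = F/σ_allow = 345000/45.22 = 7630 mm².
A = πd²/4 → d = √(4A/π) = 98.56 mm.

d = 98.6 mm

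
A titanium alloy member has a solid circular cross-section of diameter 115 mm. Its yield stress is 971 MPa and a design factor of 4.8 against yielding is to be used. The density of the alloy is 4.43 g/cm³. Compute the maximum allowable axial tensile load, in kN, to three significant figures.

F_allow = 2100 kN

σ_allow = 971/4.8 = 202.3 MPa.
A = πd²/4 = π×115²/4 = 10390 mm².
F_allow = σ_allow × A = 202.3×10390 = 2.101×10^6 N.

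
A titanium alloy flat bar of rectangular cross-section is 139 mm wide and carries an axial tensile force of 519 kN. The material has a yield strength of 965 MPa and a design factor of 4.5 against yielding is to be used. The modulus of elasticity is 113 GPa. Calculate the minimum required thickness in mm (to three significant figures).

t = 17.4 mm

σ_allow = 965/4.5 = 214.4 MPa.
Required area A = F/σ_allow = 519000/214.4 = 2420 mm².
t = A/w = 2420/139 = 17.41 mm.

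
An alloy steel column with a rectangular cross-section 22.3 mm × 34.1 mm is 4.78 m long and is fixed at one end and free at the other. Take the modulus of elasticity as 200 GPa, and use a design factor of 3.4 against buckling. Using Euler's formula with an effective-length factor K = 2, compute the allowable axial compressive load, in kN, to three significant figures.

P_allow = 0.200 kN

Buckling occurs about the weak axis: I_min = h·b³/12 = 34.1×22.3³/12 = 31510 mm⁴ (b = 22.3 mm is the smaller dimension).
Effective length L_e = KL = 2×4.78 m = 9560 mm.
Euler critical load P_cr = π²EI/L_e² = π²×200000×31510/9560² = 680.6 N.
P_allow = P_cr/n = 680.6/3.4 = 200.2 N.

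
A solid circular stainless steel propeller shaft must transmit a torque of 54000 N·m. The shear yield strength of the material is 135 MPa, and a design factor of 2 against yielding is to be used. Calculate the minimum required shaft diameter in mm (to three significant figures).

d = 160 mm

Allowable shear stress τ_allow = 135/2 = 67.50 MPa.
For a solid shaft τ = 16T/(πd³), so d³ = 16T/(π τ_allow) = 16×5.4000×10^7/(π×67.50) = 4.074×10^6 mm³.
d = (4.074×10^6)^(1/3) = 159.7 mm.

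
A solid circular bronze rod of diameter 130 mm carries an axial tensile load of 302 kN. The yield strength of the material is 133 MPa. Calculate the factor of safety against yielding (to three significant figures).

A = πd²/4 = 13270 mm².
σ = F/A = 302000/13270 = 22.75 MPa.
n = 133/22.75 = 5.845.

n = 5.85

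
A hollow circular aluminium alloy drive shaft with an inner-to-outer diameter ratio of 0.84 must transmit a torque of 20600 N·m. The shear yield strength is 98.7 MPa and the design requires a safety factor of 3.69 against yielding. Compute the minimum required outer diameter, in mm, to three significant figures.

d_o = 198 mm

τ_allow = 98.7/3.69 = 26.75 MPa.
For a hollow shaft τ = 16T/[πd_o³(1−k⁴)] with k = 0.84, so 1−k⁴ = 0.5021.
d_o³ = 16T/[π τ_allow (1−k⁴)] = 16×2.0600×10^7/(π×26.75×0.5021) = 7.811×10^6 mm³.
d_o = 198.4 mm.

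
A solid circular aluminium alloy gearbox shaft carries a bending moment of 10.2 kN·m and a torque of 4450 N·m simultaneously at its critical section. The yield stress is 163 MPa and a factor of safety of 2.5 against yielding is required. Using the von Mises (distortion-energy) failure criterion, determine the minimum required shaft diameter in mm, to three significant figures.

d = 119 mm

σ_allow = σ_y/n = 163/2.5 = 65.20 MPa.
For a solid shaft σ_b = 32M/(πd³) and τ = 16T/(πd³), so the von Mises stress is σ' = (16/πd³)·√(4M²+3T²).
√(4M²+3T²) = √(4×(1.020×10^7)² + 3×(4.450×10^6)²) = 2.181×10^7 N·mm.
d³ = 16×2.181×10^7/(π×65.20) = 1.703×10^6 mm³.
d = 119.4 mm.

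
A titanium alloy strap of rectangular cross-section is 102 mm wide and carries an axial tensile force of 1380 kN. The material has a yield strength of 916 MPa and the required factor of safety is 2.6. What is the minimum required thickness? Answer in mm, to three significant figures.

t = 38.4 mm

σ_allow = 916/2.6 = 352.3 MPa.
Required area A = F/σ_allow = 1380000/352.3 = 3917 mm².
t = A/w = 3917/102 = 38.40 mm.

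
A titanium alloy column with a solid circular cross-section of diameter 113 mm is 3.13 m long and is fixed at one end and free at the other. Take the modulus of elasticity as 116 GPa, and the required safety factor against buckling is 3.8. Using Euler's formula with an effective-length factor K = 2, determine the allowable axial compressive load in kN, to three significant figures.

I = πd⁴/64 = π×113⁴/64 = 8.004×10^6 mm⁴.
Effective length L_e = KL = 2×3.13 m = 6260 mm.
Euler critical load P_cr = π²EI/L_e² = π²×116000×8.004×10^6/6260² = 233800 N.
P_allow = P_cr/n = 233800/3.8 = 61530 N.

P_allow = 61.5 kN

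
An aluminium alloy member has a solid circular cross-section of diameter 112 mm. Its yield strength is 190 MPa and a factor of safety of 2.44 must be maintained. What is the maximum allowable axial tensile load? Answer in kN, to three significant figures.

σ_allow = 190/2.44 = 77.87 MPa.
A = πd²/4 = π×112²/4 = 9852 mm².
F_allow = σ_allow × A = 77.87×9852 = 767200 N.

F_allow = 767 kN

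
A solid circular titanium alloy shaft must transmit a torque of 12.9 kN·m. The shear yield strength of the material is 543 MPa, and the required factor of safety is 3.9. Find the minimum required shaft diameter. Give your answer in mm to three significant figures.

d = 77.9 mm

Allowable shear stress τ_allow = 543/3.9 = 139.2 MPa.
For a solid shaft τ = 16T/(πd³), so d³ = 16T/(π τ_allow) = 16×1.2900×10^7/(π×139.2) = 471900 mm³.
d = (471900)^(1/3) = 77.85 mm.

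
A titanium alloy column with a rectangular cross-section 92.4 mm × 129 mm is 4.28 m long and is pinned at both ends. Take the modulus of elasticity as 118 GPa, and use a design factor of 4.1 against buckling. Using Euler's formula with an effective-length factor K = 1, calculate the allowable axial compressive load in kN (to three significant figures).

P_allow = 132 kN

Buckling occurs about the weak axis: I_min = h·b³/12 = 129×92.4³/12 = 8.481×10^6 mm⁴ (b = 92.4 mm is the smaller dimension).
Effective length L_e = KL = 1×4.28 m = 4280 mm.
Euler critical load P_cr = π²EI/L_e² = π²×118000×8.481×10^6/4280² = 539200 N.
P_allow = P_cr/n = 539200/4.1 = 131500 N.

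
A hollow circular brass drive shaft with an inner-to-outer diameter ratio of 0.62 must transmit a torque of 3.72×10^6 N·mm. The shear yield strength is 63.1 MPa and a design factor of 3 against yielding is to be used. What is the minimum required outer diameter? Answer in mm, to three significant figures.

d_o = 102 mm

τ_allow = 63.1/3 = 21.03 MPa.
For a hollow shaft τ = 16T/[πd_o³(1−k⁴)] with k = 0.62, so 1−k⁴ = 0.8522.
d_o³ = 16T/[π τ_allow (1−k⁴)] = 16×3720000/(π×21.03×0.8522) = 1.057×10^6 mm³.
d_o = 101.9 mm.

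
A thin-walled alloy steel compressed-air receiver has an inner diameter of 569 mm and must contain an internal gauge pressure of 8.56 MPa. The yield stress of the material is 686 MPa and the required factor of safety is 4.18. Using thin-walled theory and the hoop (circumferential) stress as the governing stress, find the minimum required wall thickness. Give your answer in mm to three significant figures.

t = 14.8 mm

σ_allow = 686/4.18 = 164.1 MPa.
Hoop stress σ_h = pD/(2t), so t = pD/(2σ_allow) = 8.56×569/(2×164.1) = 14.84 mm.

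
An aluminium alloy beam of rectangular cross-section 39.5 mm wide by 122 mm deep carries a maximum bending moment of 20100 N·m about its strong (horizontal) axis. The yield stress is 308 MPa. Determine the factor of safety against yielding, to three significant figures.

n = 1.50

Section modulus S = bh²/6 = 39.5×122²/6 = 97990 mm³.
σ = M/S = 2.0100×10^7/97990 = 205.1 MPa.
n = 308/205.1 = 1.501.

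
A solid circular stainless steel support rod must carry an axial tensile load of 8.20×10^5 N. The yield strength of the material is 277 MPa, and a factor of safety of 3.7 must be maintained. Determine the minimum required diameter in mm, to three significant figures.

Allowable stress σ_allow = 277/3.7 = 74.86 MPa.
Required area A = F/σ_allow = 820000/74.86 = 10950 mm².
A = πd²/4 → d = √(4A/π) = 118.1 mm.

d = 118 mm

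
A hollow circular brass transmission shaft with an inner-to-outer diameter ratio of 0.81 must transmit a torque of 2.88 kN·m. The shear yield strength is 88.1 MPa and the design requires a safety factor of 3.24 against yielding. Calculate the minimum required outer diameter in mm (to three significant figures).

τ_allow = 88.1/3.24 = 27.19 MPa.
For a hollow shaft τ = 16T/[πd_o³(1−k⁴)] with k = 0.81, so 1−k⁴ = 0.5695.
d_o³ = 16T/[π τ_allow (1−k⁴)] = 16×2880000/(π×27.19×0.5695) = 947100 mm³.
d_o = 98.21 mm.

d_o = 98.2 mm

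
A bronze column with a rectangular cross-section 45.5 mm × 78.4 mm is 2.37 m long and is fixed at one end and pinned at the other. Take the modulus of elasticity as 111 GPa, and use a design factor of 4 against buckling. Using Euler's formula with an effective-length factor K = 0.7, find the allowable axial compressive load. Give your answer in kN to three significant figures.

Buckling occurs about the weak axis: I_min = h·b³/12 = 78.4×45.5³/12 = 615400 mm⁴ (b = 45.5 mm is the smaller dimension).
Effective length L_e = KL = 0.7×2.37 m = 1659 mm.
Euler critical load P_cr = π²EI/L_e² = π²×111000×615400/1659² = 245000 N.
P_allow = P_cr/n = 245000/4 = 61240 N.

P_allow = 61.2 kN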